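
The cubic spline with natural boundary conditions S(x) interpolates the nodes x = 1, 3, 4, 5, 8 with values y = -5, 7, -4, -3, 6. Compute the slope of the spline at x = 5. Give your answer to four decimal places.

4.4494

Put m_i = S'' at the i-th knot. Here h = (2, 1, 1, 3) and Δ = (6, -11, 1, 3), so the interior equations h_(i-1)·m_(i-1) + 2(h_(i-1)+h_i)·m_i + h_i·m_(i+1) = 6(Δ_i − Δ_(i-1)) read
  2·m_0 + 6·m_1 + 1·m_2 = 6(Δ_1 - Δ_0) = -102
  1·m_1 + 4·m_2 + 1·m_3 = 6(Δ_2 - Δ_1) = 72
  1·m_2 + 8·m_3 + 3·m_4 = 6(Δ_3 - Δ_2) = 12
Natural end conditions: m_0 = m_4 = 0.
Solving: m_0 = 0, m_1 = -1863/89, m_2 = 2100/89, m_3 = -129/89, m_4 = 0.
On [5, 8], S'(x) = b_3 + 2c_3·(x - 5) + 3d_3·(x - 5)² with b_3 = Δ_3 - h_3(2m_3 + m_4)/6 = 396/89, c_3 = m_3/2 = -129/178, d_3 = (m_4 - m_3)/(6h_3) = 43/534. So S'(5) = 396/89.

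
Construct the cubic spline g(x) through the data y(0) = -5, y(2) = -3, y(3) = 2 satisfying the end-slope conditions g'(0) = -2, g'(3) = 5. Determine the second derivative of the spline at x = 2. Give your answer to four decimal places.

With m_i denoting the second derivative at x_i, h_i = 2, 1, and Δ_i = (y_(i+1) − y_i)/h_i = 1, 5:
  2·m_0 + 6·m_1 + 1·m_2 = 6(Δ_1 - Δ_0) = 24
Clamped end conditions give two more equations: 2h_0·m_0 + h_0·m_1 = 6(Δ_0 - g'(0)) = 18 and h_1·m_1 + 2h_1·m_2 = 6(g'(3) - Δ_1) = 0.
Hence m_0 = 17/6, m_1 = 10/3, m_2 = -5/3.

3.3333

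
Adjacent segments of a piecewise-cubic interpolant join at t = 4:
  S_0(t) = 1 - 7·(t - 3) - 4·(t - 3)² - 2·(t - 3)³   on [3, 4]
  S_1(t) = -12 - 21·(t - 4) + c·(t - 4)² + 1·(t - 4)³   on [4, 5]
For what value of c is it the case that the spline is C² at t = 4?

-10

S_0''(t) = -8 - 12·(t - 3), so S_0''(4) = -20. On the right, S_1''(4) = 2c, so c = -10.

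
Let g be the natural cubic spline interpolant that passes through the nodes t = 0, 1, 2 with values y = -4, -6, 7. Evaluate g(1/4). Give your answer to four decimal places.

Put m_i = g'' at the i-th knot. Here h = (1, 1) and Δ = (-2, 13), so the interior equations h_(i-1)·m_(i-1) + 2(h_(i-1)+h_i)·m_i + h_i·m_(i+1) = 6(Δ_i − Δ_(i-1)) read
  1·m_0 + 4·m_1 + 1·m_2 = 6(Δ_1 - Δ_0) = 90
Natural end conditions: m_0 = m_2 = 0.
Forward elimination and back-substitution give m_0 = 0, m_1 = 45/2, m_2 = 0.
On [0, 1], g(t) = -4 - 23/4·t + 0·t² + 15/4·t³.
With t = 1/4: g(1/4) = -1377/256.

-5.3789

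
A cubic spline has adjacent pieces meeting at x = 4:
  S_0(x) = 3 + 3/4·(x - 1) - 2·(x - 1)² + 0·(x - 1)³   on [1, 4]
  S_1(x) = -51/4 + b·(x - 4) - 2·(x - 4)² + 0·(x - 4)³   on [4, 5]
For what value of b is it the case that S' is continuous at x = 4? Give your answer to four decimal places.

-11.2500

S_0'(x) = 3/4 - 4·(x - 1) + 0·(x - 1)², so S_0'(4) = -45/4. On the right, S_1'(4) = b, so b = -45/4.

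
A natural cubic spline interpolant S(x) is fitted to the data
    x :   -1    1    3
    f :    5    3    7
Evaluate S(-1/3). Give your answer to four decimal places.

Let σ_i = S''(x_i). Step sizes h_i = 2, 2; slopes of the chords Δ_i = (y_(i+1) - y_i)/h_i = -1, 2.
  2·σ_0 + 8·σ_1 + 2·σ_2 = 6(Δ_1 - Δ_0) = 18
Natural end conditions: σ_0 = σ_2 = 0.
Solving: σ_0 = 0, σ_1 = 9/4, σ_2 = 0.
On [-1, 1], S(x) = 5 - 7/4·(x + 1) + 0·(x + 1)² + 3/16·(x + 1)³.
With (x + 1) = 2/3: S(-1/3) = 35/9.

3.8889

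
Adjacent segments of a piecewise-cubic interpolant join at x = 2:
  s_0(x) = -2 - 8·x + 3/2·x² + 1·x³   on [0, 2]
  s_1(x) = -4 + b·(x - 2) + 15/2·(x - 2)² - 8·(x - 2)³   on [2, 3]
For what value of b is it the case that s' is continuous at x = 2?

10

s_0'(x) = -8 + 3·x + 3·x², so s_0'(2) = 10. On the right, s_1'(2) = b, so b = 10.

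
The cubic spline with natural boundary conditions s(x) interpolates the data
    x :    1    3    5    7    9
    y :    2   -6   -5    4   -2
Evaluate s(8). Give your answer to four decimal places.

2.6607

With M_i denoting the second derivative at x_i, h_i = 2, 2, 2, 2, and Δ_i = (y_(i+1) − y_i)/h_i = -4, 1/2, 9/2, -3:
  2·M_0 + 8·M_1 + 2·M_2 = 6(Δ_1 - Δ_0) = 27
  2·M_1 + 8·M_2 + 2·M_3 = 6(Δ_2 - Δ_1) = 24
  2·M_2 + 8·M_3 + 2·M_4 = 6(Δ_3 - Δ_2) = -45
Natural end conditions: M_0 = M_4 = 0.
Hence M_0 = 0, M_1 = 33/14, M_2 = 57/14, M_3 = -93/14, M_4 = 0.
On [7, 9], s(x) = 4 + 10/7·(x - 7) - 93/28·(x - 7)² + 31/56·(x - 7)³.
With (x - 7) = 1: s(8) = 149/56.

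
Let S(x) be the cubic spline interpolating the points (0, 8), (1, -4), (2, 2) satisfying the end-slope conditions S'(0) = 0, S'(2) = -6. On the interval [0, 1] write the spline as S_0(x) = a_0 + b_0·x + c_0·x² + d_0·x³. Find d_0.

Write σ_i for S''(x_i). With h_i = 1, 1 and divided differences Δ_i = -12, 6, the continuity of S' gives the tridiagonal system
  1·σ_0 + 4·σ_1 + 1·σ_2 = 6(Δ_1 - Δ_0) = 108
Clamped end conditions give two more equations: 2h_0·σ_0 + h_0·σ_1 = 6(Δ_0 - S'(0)) = -72 and h_1·σ_1 + 2h_1·σ_2 = 6(S'(2) - Δ_1) = -72.
Hence σ_0 = -66, σ_1 = 60, σ_2 = -66.
On [0, 1], with S_0(x) = a_0 + b_0·x + c_0·x² + d_0·x³: c_0 = σ_0/2 = -33, d_0 = (σ_1 - σ_0)/(6h_0) = 21, b_0 = Δ_0 - h_0(2σ_0 + σ_1)/6 = 0.

21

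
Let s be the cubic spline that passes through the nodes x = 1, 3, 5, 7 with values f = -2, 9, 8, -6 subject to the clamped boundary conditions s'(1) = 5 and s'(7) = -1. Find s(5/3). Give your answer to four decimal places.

1.7259

With M_i denoting the second derivative at x_i, h_i = 2, 2, 2, and Δ_i = (y_(i+1) − y_i)/h_i = 11/2, -1/2, -7:
  2·M_0 + 8·M_1 + 2·M_2 = 6(Δ_1 - Δ_0) = -36
  2·M_1 + 8·M_2 + 2·M_3 = 6(Δ_2 - Δ_1) = -39
Clamped end conditions give two more equations: 2h_0·M_0 + h_0·M_1 = 6(Δ_0 - s'(1)) = 3 and h_2·M_2 + 2h_2·M_3 = 6(s'(7) - Δ_2) = 36.
Solving the tridiagonal system: M_0 = 12/5, M_1 = -33/10, M_2 = -36/5, M_3 = 63/5.
On [1, 3], s(x) = -2 + 5·(x - 1) + 6/5·(x - 1)² - 19/40·(x - 1)³.
With (x - 1) = 2/3: s(5/3) = 233/135.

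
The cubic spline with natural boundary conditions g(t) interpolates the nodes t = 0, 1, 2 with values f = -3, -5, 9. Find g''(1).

24

Put σ_i = g'' at the i-th knot. Here h = (1, 1) and Δ = (-2, 14), so the interior equations h_(i-1)·σ_(i-1) + 2(h_(i-1)+h_i)·σ_i + h_i·σ_(i+1) = 6(Δ_i − Δ_(i-1)) read
  1·σ_0 + 4·σ_1 + 1·σ_2 = 6(Δ_1 - Δ_0) = 96
Natural end conditions: σ_0 = σ_2 = 0.
Solving the tridiagonal system: σ_0 = 0, σ_1 = 24, σ_2 = 0.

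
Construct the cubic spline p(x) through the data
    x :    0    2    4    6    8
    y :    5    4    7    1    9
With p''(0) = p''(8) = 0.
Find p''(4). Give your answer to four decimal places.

-5.7857

With σ_i denoting the second derivative at x_i, h_i = 2, 2, 2, 2, and Δ_i = (y_(i+1) − y_i)/h_i = -1/2, 3/2, -3, 4:
  2·σ_0 + 8·σ_1 + 2·σ_2 = 6(Δ_1 - Δ_0) = 12
  2·σ_1 + 8·σ_2 + 2·σ_3 = 6(Δ_2 - Δ_1) = -27
  2·σ_2 + 8·σ_3 + 2·σ_4 = 6(Δ_3 - Δ_2) = 42
Natural end conditions: σ_0 = σ_4 = 0.
Solving: σ_0 = 0, σ_1 = 165/56, σ_2 = -81/14, σ_3 = 375/56, σ_4 = 0.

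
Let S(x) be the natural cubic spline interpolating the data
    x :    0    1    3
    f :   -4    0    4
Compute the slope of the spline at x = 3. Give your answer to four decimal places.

1.3333

With M_i denoting the second derivative at x_i, h_i = 1, 2, and Δ_i = (y_(i+1) − y_i)/h_i = 4, 2:
  1·M_0 + 6·M_1 + 2·M_2 = 6(Δ_1 - Δ_0) = -12
Natural end conditions: M_0 = M_2 = 0.
Forward elimination and back-substitution give M_0 = 0, M_1 = -2, M_2 = 0.
On [1, 3], S'(x) = b_1 + 2c_1·(x - 1) + 3d_1·(x - 1)² with b_1 = Δ_1 - h_1(2M_1 + M_2)/6 = 10/3, c_1 = M_1/2 = -1, d_1 = (M_2 - M_1)/(6h_1) = 1/6. So S'(3) = 4/3.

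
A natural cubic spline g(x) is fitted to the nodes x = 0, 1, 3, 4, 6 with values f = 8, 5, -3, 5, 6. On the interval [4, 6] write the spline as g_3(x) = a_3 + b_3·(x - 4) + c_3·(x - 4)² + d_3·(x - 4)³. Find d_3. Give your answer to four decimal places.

Write m_i for g''(x_i). With h_i = 1, 2, 1, 2 and divided differences Δ_i = -3, -4, 8, 1/2, the continuity of g' gives the tridiagonal system
  1·m_0 + 6·m_1 + 2·m_2 = 6(Δ_1 - Δ_0) = -6
  2·m_1 + 6·m_2 + 1·m_3 = 6(Δ_2 - Δ_1) = 72
  1·m_2 + 6·m_3 + 2·m_4 = 6(Δ_3 - Δ_2) = -45
Natural end conditions: m_0 = m_4 = 0.
Forward elimination and back-substitution give m_0 = 0, m_1 = -194/31, m_2 = 489/31, m_3 = -314/31, m_4 = 0.
On [4, 6], with g_3(x) = a_3 + b_3·(x - 4) + c_3·(x - 4)² + d_3·(x - 4)³: c_3 = m_3/2 = -157/31, d_3 = (m_4 - m_3)/(6h_3) = 157/186, b_3 = Δ_3 - h_3(2m_3 + m_4)/6 = 1349/186.

0.8441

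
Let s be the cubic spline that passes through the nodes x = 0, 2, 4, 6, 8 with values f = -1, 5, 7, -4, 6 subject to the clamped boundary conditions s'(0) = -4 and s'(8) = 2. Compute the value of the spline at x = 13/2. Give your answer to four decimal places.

-2.5371

Write m_i for s''(x_i). With h_i = 2, 2, 2, 2 and divided differences Δ_i = 3, 1, -11/2, 5, the continuity of s' gives the tridiagonal system
  2·m_0 + 8·m_1 + 2·m_2 = 6(Δ_1 - Δ_0) = -12
  2·m_1 + 8·m_2 + 2·m_3 = 6(Δ_2 - Δ_1) = -39
  2·m_2 + 8·m_3 + 2·m_4 = 6(Δ_3 - Δ_2) = 63
Clamped end conditions give two more equations: 2h_0·m_0 + h_0·m_1 = 6(Δ_0 - s'(0)) = 42 and h_3·m_3 + 2h_3·m_4 = 6(s'(8) - Δ_3) = -18.
Forward elimination and back-substitution give m_0 = 189/16, m_1 = -21/8, m_2 = -117/16, m_3 = 99/8, m_4 = -171/16.
On [6, 8], s(x) = -4 + 5/16·(x - 6) + 99/16·(x - 6)² - 123/64·(x - 6)³.
With (x - 6) = 1/2: s(13/2) = -1299/512.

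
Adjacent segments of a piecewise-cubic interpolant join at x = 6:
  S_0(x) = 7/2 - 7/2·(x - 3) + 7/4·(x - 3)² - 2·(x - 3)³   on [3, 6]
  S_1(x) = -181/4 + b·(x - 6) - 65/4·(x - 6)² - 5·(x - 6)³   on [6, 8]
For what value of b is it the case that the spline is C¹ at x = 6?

-47

S_0'(x) = -7/2 + 7/2·(x - 3) - 6·(x - 3)², so S_0'(6) = -47. On the right, S_1'(6) = b, so b = -47.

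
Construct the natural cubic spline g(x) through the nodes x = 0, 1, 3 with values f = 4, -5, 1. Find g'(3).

Write m_i for g''(x_i). With h_i = 1, 2 and divided differences Δ_i = -9, 3, the continuity of g' gives the tridiagonal system
  1·m_0 + 6·m_1 + 2·m_2 = 6(Δ_1 - Δ_0) = 72
Natural end conditions: m_0 = m_2 = 0.
Solving the tridiagonal system: m_0 = 0, m_1 = 12, m_2 = 0.
On [1, 3], g'(x) = b_1 + 2c_1·(x - 1) + 3d_1·(x - 1)² with b_1 = Δ_1 - h_1(2m_1 + m_2)/6 = -5, c_1 = m_1/2 = 6, d_1 = (m_2 - m_1)/(6h_1) = -1. So g'(3) = 7.

7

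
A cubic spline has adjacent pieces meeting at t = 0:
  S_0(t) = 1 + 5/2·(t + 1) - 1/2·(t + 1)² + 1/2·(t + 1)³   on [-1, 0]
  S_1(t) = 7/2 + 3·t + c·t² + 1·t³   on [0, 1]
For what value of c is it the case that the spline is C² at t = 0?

1

S_0''(t) = -1 + 3·(t + 1), so S_0''(0) = 2. On the right, S_1''(0) = 2c, so c = 1.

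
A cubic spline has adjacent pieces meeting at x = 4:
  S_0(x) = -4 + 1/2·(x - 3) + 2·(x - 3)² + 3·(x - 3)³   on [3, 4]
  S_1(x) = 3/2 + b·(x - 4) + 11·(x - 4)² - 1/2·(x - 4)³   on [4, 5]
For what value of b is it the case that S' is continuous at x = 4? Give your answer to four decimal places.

13.5000

S_0'(x) = 1/2 + 4·(x - 3) + 9·(x - 3)², so S_0'(4) = 27/2. On the right, S_1'(4) = b, so b = 27/2.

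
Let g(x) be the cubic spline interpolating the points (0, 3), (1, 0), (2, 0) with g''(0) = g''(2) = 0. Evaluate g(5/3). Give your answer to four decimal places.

-0.2222

Put m_i = g'' at the i-th knot. Here h = (1, 1) and Δ = (-3, 0), so the interior equations h_(i-1)·m_(i-1) + 2(h_(i-1)+h_i)·m_i + h_i·m_(i+1) = 6(Δ_i − Δ_(i-1)) read
  1·m_0 + 4·m_1 + 1·m_2 = 6(Δ_1 - Δ_0) = 18
Natural end conditions: m_0 = m_2 = 0.
Solving the tridiagonal system: m_0 = 0, m_1 = 9/2, m_2 = 0.
On [1, 2], g(x) = 0 - 3/2·(x - 1) + 9/4·(x - 1)² - 3/4·(x - 1)³.
With (x - 1) = 2/3: g(5/3) = -2/9.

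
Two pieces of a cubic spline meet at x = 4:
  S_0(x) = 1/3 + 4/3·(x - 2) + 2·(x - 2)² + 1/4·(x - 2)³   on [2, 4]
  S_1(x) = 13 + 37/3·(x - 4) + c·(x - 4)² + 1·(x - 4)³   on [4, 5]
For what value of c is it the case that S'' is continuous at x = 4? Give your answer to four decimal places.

3.5000

S_0''(x) = 4 + 3/2·(x - 2), so S_0''(4) = 7. On the right, S_1''(4) = 2c, so c = 7/2.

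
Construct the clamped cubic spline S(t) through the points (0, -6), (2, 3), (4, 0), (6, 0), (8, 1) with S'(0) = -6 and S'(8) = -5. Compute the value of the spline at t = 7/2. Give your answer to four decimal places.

1.6800

Write M_i for S''(x_i). With h_i = 2, 2, 2, 2 and divided differences Δ_i = 9/2, -3/2, 0, 1/2, the continuity of S' gives the tridiagonal system
  2·M_0 + 8·M_1 + 2·M_2 = 6(Δ_1 - Δ_0) = -36
  2·M_1 + 8·M_2 + 2·M_3 = 6(Δ_2 - Δ_1) = 9
  2·M_2 + 8·M_3 + 2·M_4 = 6(Δ_3 - Δ_2) = 3
Clamped end conditions give two more equations: 2h_0·M_0 + h_0·M_1 = 6(Δ_0 - S'(0)) = 63 and h_3·M_3 + 2h_3·M_4 = 6(S'(8) - Δ_3) = -33.
Hence M_0 = 2357/112, M_1 = -593/56, M_2 = 53/16, M_3 = 103/56, M_4 = -1027/112.
On [2, 4], S(t) = 3 + 499/112·(t - 2) - 593/112·(t - 2)² + 519/448·(t - 2)³.
With (t - 2) = 3/2: S(7/2) = 6021/3584.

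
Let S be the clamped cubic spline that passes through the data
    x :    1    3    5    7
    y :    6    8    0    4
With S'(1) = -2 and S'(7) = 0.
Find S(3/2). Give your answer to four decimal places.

5.8875

With σ_i denoting the second derivative at x_i, h_i = 2, 2, 2, and Δ_i = (y_(i+1) − y_i)/h_i = 1, -4, 2:
  2·σ_0 + 8·σ_1 + 2·σ_2 = 6(Δ_1 - Δ_0) = -30
  2·σ_1 + 8·σ_2 + 2·σ_3 = 6(Δ_2 - Δ_1) = 36
Clamped end conditions give two more equations: 2h_0·σ_0 + h_0·σ_1 = 6(Δ_0 - S'(1)) = 18 and h_2·σ_2 + 2h_2·σ_3 = 6(S'(7) - Δ_2) = -12.
Forward elimination and back-substitution give σ_0 = 127/15, σ_1 = -119/15, σ_2 = 124/15, σ_3 = -107/15.
On [1, 3], S(x) = 6 - 2·(x - 1) + 127/30·(x - 1)² - 41/30·(x - 1)³.
With (x - 1) = 1/2: S(3/2) = 471/80.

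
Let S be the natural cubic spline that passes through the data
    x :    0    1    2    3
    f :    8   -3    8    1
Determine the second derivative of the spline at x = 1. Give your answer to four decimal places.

Put M_i = S'' at the i-th knot. Here h = (1, 1, 1) and Δ = (-11, 11, -7), so the interior equations h_(i-1)·M_(i-1) + 2(h_(i-1)+h_i)·M_i + h_i·M_(i+1) = 6(Δ_i − Δ_(i-1)) read
  1·M_0 + 4·M_1 + 1·M_2 = 6(Δ_1 - Δ_0) = 132
  1·M_1 + 4·M_2 + 1·M_3 = 6(Δ_2 - Δ_1) = -108
Natural end conditions: M_0 = M_3 = 0.
Solving the tridiagonal system: M_0 = 0, M_1 = 212/5, M_2 = -188/5, M_3 = 0.

42.4000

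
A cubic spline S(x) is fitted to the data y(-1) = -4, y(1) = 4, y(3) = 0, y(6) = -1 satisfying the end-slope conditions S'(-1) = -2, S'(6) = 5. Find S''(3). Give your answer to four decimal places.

1.1892

Write m_i for S''(x_i). With h_i = 2, 2, 3 and divided differences Δ_i = 4, -2, -1/3, the continuity of S' gives the tridiagonal system
  2·m_0 + 8·m_1 + 2·m_2 = 6(Δ_1 - Δ_0) = -36
  2·m_1 + 10·m_2 + 3·m_3 = 6(Δ_2 - Δ_1) = 10
Clamped end conditions give two more equations: 2h_0·m_0 + h_0·m_1 = 6(Δ_0 - S'(-1)) = 36 and h_2·m_2 + 2h_2·m_3 = 6(S'(6) - Δ_2) = 32.
Forward elimination and back-substitution give m_0 = 482/37, m_1 = -298/37, m_2 = 44/37, m_3 = 526/111.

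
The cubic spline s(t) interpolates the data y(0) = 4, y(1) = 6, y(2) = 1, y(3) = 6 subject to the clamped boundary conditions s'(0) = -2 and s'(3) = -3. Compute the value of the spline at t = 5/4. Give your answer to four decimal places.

4.8688

Let m_i = s''(x_i). Step sizes h_i = 1, 1, 1; slopes of the chords Δ_i = (y_(i+1) - y_i)/h_i = 2, -5, 5.
  1·m_0 + 4·m_1 + 1·m_2 = 6(Δ_1 - Δ_0) = -42
  1·m_1 + 4·m_2 + 1·m_3 = 6(Δ_2 - Δ_1) = 60
Clamped end conditions give two more equations: 2h_0·m_0 + h_0·m_1 = 6(Δ_0 - s'(0)) = 24 and h_2·m_2 + 2h_2·m_3 = 6(s'(3) - Δ_2) = -48.
Hence m_0 = 362/15, m_1 = -364/15, m_2 = 464/15, m_3 = -592/15.
On [1, 2], s(t) = 6 - 31/15·(t - 1) - 182/15·(t - 1)² + 46/5·(t - 1)³.
With (t - 1) = 1/4: s(5/4) = 779/160.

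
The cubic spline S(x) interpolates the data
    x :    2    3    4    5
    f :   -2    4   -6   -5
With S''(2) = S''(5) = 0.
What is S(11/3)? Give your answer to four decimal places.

With m_i denoting the second derivative at x_i, h_i = 1, 1, 1, and Δ_i = (y_(i+1) − y_i)/h_i = 6, -10, 1:
  1·m_0 + 4·m_1 + 1·m_2 = 6(Δ_1 - Δ_0) = -96
  1·m_1 + 4·m_2 + 1·m_3 = 6(Δ_2 - Δ_1) = 66
Natural end conditions: m_0 = m_3 = 0.
Hence m_0 = 0, m_1 = -30, m_2 = 24, m_3 = 0.
On [3, 4], S(x) = 4 - 4·(x - 3) - 15·(x - 3)² + 9·(x - 3)³.
With (x - 3) = 2/3: S(11/3) = -8/3.

-2.6667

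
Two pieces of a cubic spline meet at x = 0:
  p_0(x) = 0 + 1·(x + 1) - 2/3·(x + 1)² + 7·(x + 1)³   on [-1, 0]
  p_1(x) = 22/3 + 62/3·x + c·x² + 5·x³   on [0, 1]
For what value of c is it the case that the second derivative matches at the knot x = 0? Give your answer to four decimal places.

20.3333

p_0''(x) = -4/3 + 42·(x + 1), so p_0''(0) = 122/3. On the right, p_1''(0) = 2c, so c = 61/3.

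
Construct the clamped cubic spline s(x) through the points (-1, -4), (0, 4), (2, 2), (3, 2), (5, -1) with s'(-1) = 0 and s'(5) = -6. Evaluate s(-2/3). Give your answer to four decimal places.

-2.5078

With σ_i denoting the second derivative at x_i, h_i = 1, 2, 1, 2, and Δ_i = (y_(i+1) − y_i)/h_i = 8, -1, 0, -3/2:
  1·σ_0 + 6·σ_1 + 2·σ_2 = 6(Δ_1 - Δ_0) = -54
  2·σ_1 + 6·σ_2 + 1·σ_3 = 6(Δ_2 - Δ_1) = 6
  1·σ_2 + 6·σ_3 + 2·σ_4 = 6(Δ_3 - Δ_2) = -9
Clamped end conditions give two more equations: 2h_0·σ_0 + h_0·σ_1 = 6(Δ_0 - s'(-1)) = 48 and h_3·σ_3 + 2h_3·σ_4 = 6(s'(5) - Δ_3) = -27.
Hence σ_0 = 1001/31, σ_1 = -514/31, σ_2 = 409/62, σ_3 = -13/31, σ_4 = -811/124.
On [-1, 0], s(x) = -4 + 0·(x + 1) + 1001/62·(x + 1)² - 505/62·(x + 1)³.
With (x + 1) = 1/3: s(-2/3) = -2099/837.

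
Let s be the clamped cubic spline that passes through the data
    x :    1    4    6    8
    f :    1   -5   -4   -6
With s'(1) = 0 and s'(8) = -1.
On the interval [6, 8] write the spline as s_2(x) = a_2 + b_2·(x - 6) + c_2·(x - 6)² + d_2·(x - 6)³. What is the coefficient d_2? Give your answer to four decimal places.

0.2669

With σ_i denoting the second derivative at x_i, h_i = 3, 2, 2, and Δ_i = (y_(i+1) − y_i)/h_i = -2, 1/2, -1:
  3·σ_0 + 10·σ_1 + 2·σ_2 = 6(Δ_1 - Δ_0) = 15
  2·σ_1 + 8·σ_2 + 2·σ_3 = 6(Δ_2 - Δ_1) = -9
Clamped end conditions give two more equations: 2h_0·σ_0 + h_0·σ_1 = 6(Δ_0 - s'(1)) = -12 and h_2·σ_2 + 2h_2·σ_3 = 6(s'(8) - Δ_2) = 0.
Hence σ_0 = -129/37, σ_1 = 110/37, σ_2 = -79/37, σ_3 = 79/74.
On [6, 8], with s_2(x) = a_2 + b_2·(x - 6) + c_2·(x - 6)² + d_2·(x - 6)³: c_2 = σ_2/2 = -79/74, d_2 = (σ_3 - σ_2)/(6h_2) = 79/296, b_2 = Δ_2 - h_2(2σ_2 + σ_3)/6 = 5/74.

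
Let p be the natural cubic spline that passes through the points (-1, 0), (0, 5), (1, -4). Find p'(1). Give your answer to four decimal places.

-12.5000

Let σ_i = p''(x_i). Step sizes h_i = 1, 1; slopes of the chords Δ_i = (y_(i+1) - y_i)/h_i = 5, -9.
  1·σ_0 + 4·σ_1 + 1·σ_2 = 6(Δ_1 - Δ_0) = -84
Natural end conditions: σ_0 = σ_2 = 0.
Hence σ_0 = 0, σ_1 = -21, σ_2 = 0.
On [0, 1], p'(t) = b_1 + 2c_1·t + 3d_1·t² with b_1 = Δ_1 - h_1(2σ_1 + σ_2)/6 = -2, c_1 = σ_1/2 = -21/2, d_1 = (σ_2 - σ_1)/(6h_1) = 7/2. So p'(1) = -25/2.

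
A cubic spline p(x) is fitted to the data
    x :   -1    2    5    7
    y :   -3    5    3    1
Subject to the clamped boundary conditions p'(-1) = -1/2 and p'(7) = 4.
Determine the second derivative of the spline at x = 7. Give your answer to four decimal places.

Put M_i = p'' at the i-th knot. Here h = (3, 3, 2) and Δ = (8/3, -2/3, -1), so the interior equations h_(i-1)·M_(i-1) + 2(h_(i-1)+h_i)·M_i + h_i·M_(i+1) = 6(Δ_i − Δ_(i-1)) read
  3·M_0 + 12·M_1 + 3·M_2 = 6(Δ_1 - Δ_0) = -20
  3·M_1 + 10·M_2 + 2·M_3 = 6(Δ_2 - Δ_1) = -2
Clamped end conditions give two more equations: 2h_0·M_0 + h_0·M_1 = 6(Δ_0 - p'(-1)) = 19 and h_2·M_2 + 2h_2·M_3 = 6(p'(7) - Δ_2) = 30.
Solving the tridiagonal system: M_0 = 84/19, M_1 = -143/57, M_2 = -20/19, M_3 = 305/38.

8.0263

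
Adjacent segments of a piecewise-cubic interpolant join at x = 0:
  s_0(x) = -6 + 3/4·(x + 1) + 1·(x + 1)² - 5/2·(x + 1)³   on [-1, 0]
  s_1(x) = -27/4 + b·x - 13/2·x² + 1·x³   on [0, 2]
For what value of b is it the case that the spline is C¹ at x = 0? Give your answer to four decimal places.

-4.7500

s_0'(x) = 3/4 + 2·(x + 1) - 15/2·(x + 1)², so s_0'(0) = -19/4. On the right, s_1'(0) = b, so b = -19/4.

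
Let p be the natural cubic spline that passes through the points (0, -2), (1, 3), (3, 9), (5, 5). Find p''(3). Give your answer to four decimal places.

Let m_i = p''(x_i). Step sizes h_i = 1, 2, 2; slopes of the chords Δ_i = (y_(i+1) - y_i)/h_i = 5, 3, -2.
  1·m_0 + 6·m_1 + 2·m_2 = 6(Δ_1 - Δ_0) = -12
  2·m_1 + 8·m_2 + 2·m_3 = 6(Δ_2 - Δ_1) = -30
Natural end conditions: m_0 = m_3 = 0.
Hence m_0 = 0, m_1 = -9/11, m_2 = -39/11, m_3 = 0.

-3.5455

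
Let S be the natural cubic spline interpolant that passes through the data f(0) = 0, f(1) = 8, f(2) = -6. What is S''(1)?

Put σ_i = S'' at the i-th knot. Here h = (1, 1) and Δ = (8, -14), so the interior equations h_(i-1)·σ_(i-1) + 2(h_(i-1)+h_i)·σ_i + h_i·σ_(i+1) = 6(Δ_i − Δ_(i-1)) read
  1·σ_0 + 4·σ_1 + 1·σ_2 = 6(Δ_1 - Δ_0) = -132
Natural end conditions: σ_0 = σ_2 = 0.
Solving the tridiagonal system: σ_0 = 0, σ_1 = -33, σ_2 = 0.

-33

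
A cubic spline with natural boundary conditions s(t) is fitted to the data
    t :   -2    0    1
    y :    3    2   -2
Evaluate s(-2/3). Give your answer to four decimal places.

3.1975

Write M_i for s''(x_i). With h_i = 2, 1 and divided differences Δ_i = -1/2, -4, the continuity of s' gives the tridiagonal system
  2·M_0 + 6·M_1 + 1·M_2 = 6(Δ_1 - Δ_0) = -21
Natural end conditions: M_0 = M_2 = 0.
Solving the tridiagonal system: M_0 = 0, M_1 = -7/2, M_2 = 0.
On [-2, 0], s(t) = 3 + 2/3·(t + 2) + 0·(t + 2)² - 7/24·(t + 2)³.
With (t + 2) = 4/3: s(-2/3) = 259/81.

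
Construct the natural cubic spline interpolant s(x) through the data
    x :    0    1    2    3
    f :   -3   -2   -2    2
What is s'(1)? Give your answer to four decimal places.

-0.0667

Let M_i = s''(x_i). Step sizes h_i = 1, 1, 1; slopes of the chords Δ_i = (y_(i+1) - y_i)/h_i = 1, 0, 4.
  1·M_0 + 4·M_1 + 1·M_2 = 6(Δ_1 - Δ_0) = -6
  1·M_1 + 4·M_2 + 1·M_3 = 6(Δ_2 - Δ_1) = 24
Natural end conditions: M_0 = M_3 = 0.
Solving: M_0 = 0, M_1 = -16/5, M_2 = 34/5, M_3 = 0.
On [1, 2], s'(x) = b_1 + 2c_1·(x - 1) + 3d_1·(x - 1)² with b_1 = Δ_1 - h_1(2M_1 + M_2)/6 = -1/15, c_1 = M_1/2 = -8/5, d_1 = (M_2 - M_1)/(6h_1) = 5/3. So s'(1) = -1/15.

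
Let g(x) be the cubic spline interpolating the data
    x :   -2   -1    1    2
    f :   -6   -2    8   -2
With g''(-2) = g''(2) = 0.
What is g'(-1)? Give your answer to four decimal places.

6.2500

With M_i denoting the second derivative at x_i, h_i = 1, 2, 1, and Δ_i = (y_(i+1) − y_i)/h_i = 4, 5, -10:
  1·M_0 + 6·M_1 + 2·M_2 = 6(Δ_1 - Δ_0) = 6
  2·M_1 + 6·M_2 + 1·M_3 = 6(Δ_2 - Δ_1) = -90
Natural end conditions: M_0 = M_3 = 0.
Solving: M_0 = 0, M_1 = 27/4, M_2 = -69/4, M_3 = 0.
On [-1, 1], g'(x) = b_1 + 2c_1·(x + 1) + 3d_1·(x + 1)² with b_1 = Δ_1 - h_1(2M_1 + M_2)/6 = 25/4, c_1 = M_1/2 = 27/8, d_1 = (M_2 - M_1)/(6h_1) = -2. So g'(-1) = 25/4.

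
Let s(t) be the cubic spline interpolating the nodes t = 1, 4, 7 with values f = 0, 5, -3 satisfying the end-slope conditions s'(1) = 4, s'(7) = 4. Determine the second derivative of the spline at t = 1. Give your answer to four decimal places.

Write M_i for s''(x_i). With h_i = 3, 3 and divided differences Δ_i = 5/3, -8/3, the continuity of s' gives the tridiagonal system
  3·M_0 + 12·M_1 + 3·M_2 = 6(Δ_1 - Δ_0) = -26
Clamped end conditions give two more equations: 2h_0·M_0 + h_0·M_1 = 6(Δ_0 - s'(1)) = -14 and h_1·M_1 + 2h_1·M_2 = 6(s'(7) - Δ_1) = 40.
Solving the tridiagonal system: M_0 = -1/6, M_1 = -13/3, M_2 = 53/6.

-0.1667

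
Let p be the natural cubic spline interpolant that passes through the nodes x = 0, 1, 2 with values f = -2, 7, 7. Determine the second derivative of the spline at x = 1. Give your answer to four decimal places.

-13.5000

Write m_i for p''(x_i). With h_i = 1, 1 and divided differences Δ_i = 9, 0, the continuity of p' gives the tridiagonal system
  1·m_0 + 4·m_1 + 1·m_2 = 6(Δ_1 - Δ_0) = -54
Natural end conditions: m_0 = m_2 = 0.
Hence m_0 = 0, m_1 = -27/2, m_2 = 0.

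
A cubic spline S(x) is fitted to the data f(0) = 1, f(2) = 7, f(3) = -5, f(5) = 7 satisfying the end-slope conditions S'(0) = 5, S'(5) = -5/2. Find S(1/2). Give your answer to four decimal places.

4.2373

With m_i denoting the second derivative at x_i, h_i = 2, 1, 2, and Δ_i = (y_(i+1) − y_i)/h_i = 3, -12, 6:
  2·m_0 + 6·m_1 + 1·m_2 = 6(Δ_1 - Δ_0) = -90
  1·m_1 + 6·m_2 + 2·m_3 = 6(Δ_2 - Δ_1) = 108
Clamped end conditions give two more equations: 2h_0·m_0 + h_0·m_1 = 6(Δ_0 - S'(0)) = -12 and h_2·m_2 + 2h_2·m_3 = 6(S'(5) - Δ_2) = -51.
Solving the tridiagonal system: m_0 = 273/32, m_1 = -369/16, m_2 = 501/16, m_3 = -909/32.
On [0, 2], S(x) = 1 + 5·x + 273/64·x² - 337/128·x³.
With x = 1/2: S(1/2) = 4339/1024.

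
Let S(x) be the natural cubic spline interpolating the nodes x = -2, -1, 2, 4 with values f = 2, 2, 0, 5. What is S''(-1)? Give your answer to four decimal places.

Write σ_i for S''(x_i). With h_i = 1, 3, 2 and divided differences Δ_i = 0, -2/3, 5/2, the continuity of S' gives the tridiagonal system
  1·σ_0 + 8·σ_1 + 3·σ_2 = 6(Δ_1 - Δ_0) = -4
  3·σ_1 + 10·σ_2 + 2·σ_3 = 6(Δ_2 - Δ_1) = 19
Natural end conditions: σ_0 = σ_3 = 0.
Solving the tridiagonal system: σ_0 = 0, σ_1 = -97/71, σ_2 = 164/71, σ_3 = 0.

-1.3662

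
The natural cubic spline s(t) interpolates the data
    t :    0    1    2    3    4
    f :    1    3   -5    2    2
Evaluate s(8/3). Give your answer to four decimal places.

Let σ_i = s''(x_i). Step sizes h_i = 1, 1, 1, 1; slopes of the chords Δ_i = (y_(i+1) - y_i)/h_i = 2, -8, 7, 0.
  1·σ_0 + 4·σ_1 + 1·σ_2 = 6(Δ_1 - Δ_0) = -60
  1·σ_1 + 4·σ_2 + 1·σ_3 = 6(Δ_2 - Δ_1) = 90
  1·σ_2 + 4·σ_3 + 1·σ_4 = 6(Δ_3 - Δ_2) = -42
Natural end conditions: σ_0 = σ_4 = 0.
Hence σ_0 = 0, σ_1 = -93/4, σ_2 = 33, σ_3 = -75/4, σ_4 = 0.
On [2, 3], s(t) = -5 - 7/8·(t - 2) + 33/2·(t - 2)² - 69/8·(t - 2)³.
With (t - 2) = 2/3: s(8/3) = -29/36.

-0.8056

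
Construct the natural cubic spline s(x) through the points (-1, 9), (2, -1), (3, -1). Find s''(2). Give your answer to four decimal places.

2.5000

Write M_i for s''(x_i). With h_i = 3, 1 and divided differences Δ_i = -10/3, 0, the continuity of s' gives the tridiagonal system
  3·M_0 + 8·M_1 + 1·M_2 = 6(Δ_1 - Δ_0) = 20
Natural end conditions: M_0 = M_2 = 0.
Solving the tridiagonal system: M_0 = 0, M_1 = 5/2, M_2 = 0.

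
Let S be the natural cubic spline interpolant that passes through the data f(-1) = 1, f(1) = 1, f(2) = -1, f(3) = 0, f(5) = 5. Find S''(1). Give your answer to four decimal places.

-2.8409

With m_i denoting the second derivative at x_i, h_i = 2, 1, 1, 2, and Δ_i = (y_(i+1) − y_i)/h_i = 0, -2, 1, 5/2:
  2·m_0 + 6·m_1 + 1·m_2 = 6(Δ_1 - Δ_0) = -12
  1·m_1 + 4·m_2 + 1·m_3 = 6(Δ_2 - Δ_1) = 18
  1·m_2 + 6·m_3 + 2·m_4 = 6(Δ_3 - Δ_2) = 9
Natural end conditions: m_0 = m_4 = 0.
Hence m_0 = 0, m_1 = -125/44, m_2 = 111/22, m_3 = 29/44, m_4 = 0.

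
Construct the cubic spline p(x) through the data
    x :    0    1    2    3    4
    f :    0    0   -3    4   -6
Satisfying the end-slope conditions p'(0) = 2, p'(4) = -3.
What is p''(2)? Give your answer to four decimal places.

With σ_i denoting the second derivative at x_i, h_i = 1, 1, 1, 1, and Δ_i = (y_(i+1) − y_i)/h_i = 0, -3, 7, -10:
  1·σ_0 + 4·σ_1 + 1·σ_2 = 6(Δ_1 - Δ_0) = -18
  1·σ_1 + 4·σ_2 + 1·σ_3 = 6(Δ_2 - Δ_1) = 60
  1·σ_2 + 4·σ_3 + 1·σ_4 = 6(Δ_3 - Δ_2) = -102
Clamped end conditions give two more equations: 2h_0·σ_0 + h_0·σ_1 = 6(Δ_0 - p'(0)) = -12 and h_3·σ_3 + 2h_3·σ_4 = 6(p'(4) - Δ_3) = 42.
Solving: σ_0 = -5/28, σ_1 = -163/14, σ_2 = 115/4, σ_3 = -607/14, σ_4 = 1195/28.

28.7500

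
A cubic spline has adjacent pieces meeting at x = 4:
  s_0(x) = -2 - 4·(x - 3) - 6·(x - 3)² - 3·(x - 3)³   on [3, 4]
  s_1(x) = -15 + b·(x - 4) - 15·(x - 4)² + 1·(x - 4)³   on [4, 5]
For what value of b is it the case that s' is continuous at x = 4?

-25

s_0'(x) = -4 - 12·(x - 3) - 9·(x - 3)², so s_0'(4) = -25. On the right, s_1'(4) = b, so b = -25.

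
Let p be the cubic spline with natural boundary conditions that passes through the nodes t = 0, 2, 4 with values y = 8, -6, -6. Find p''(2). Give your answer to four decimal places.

5.2500

Write M_i for p''(x_i). With h_i = 2, 2 and divided differences Δ_i = -7, 0, the continuity of p' gives the tridiagonal system
  2·M_0 + 8·M_1 + 2·M_2 = 6(Δ_1 - Δ_0) = 42
Natural end conditions: M_0 = M_2 = 0.
Forward elimination and back-substitution give M_0 = 0, M_1 = 21/4, M_2 = 0.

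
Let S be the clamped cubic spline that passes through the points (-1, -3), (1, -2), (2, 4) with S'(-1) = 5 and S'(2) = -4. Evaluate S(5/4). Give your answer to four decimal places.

Write M_i for S''(x_i). With h_i = 2, 1 and divided differences Δ_i = 1/2, 6, the continuity of S' gives the tridiagonal system
  2·M_0 + 6·M_1 + 1·M_2 = 6(Δ_1 - Δ_0) = 33
Clamped end conditions give two more equations: 2h_0·M_0 + h_0·M_1 = 6(Δ_0 - S'(-1)) = -27 and h_1·M_1 + 2h_1·M_2 = 6(S'(2) - Δ_1) = -60.
Solving the tridiagonal system: M_0 = -61/4, M_1 = 17, M_2 = -77/2.
On [1, 2], S(x) = -2 + 27/4·(x - 1) + 17/2·(x - 1)² - 37/4·(x - 1)³.
With (x - 1) = 1/4: S(5/4) = 19/256.

0.0742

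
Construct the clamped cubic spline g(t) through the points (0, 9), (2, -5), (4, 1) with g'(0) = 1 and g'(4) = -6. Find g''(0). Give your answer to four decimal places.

-21.2500

Write σ_i for g''(x_i). With h_i = 2, 2 and divided differences Δ_i = -7, 3, the continuity of g' gives the tridiagonal system
  2·σ_0 + 8·σ_1 + 2·σ_2 = 6(Δ_1 - Δ_0) = 60
Clamped end conditions give two more equations: 2h_0·σ_0 + h_0·σ_1 = 6(Δ_0 - g'(0)) = -48 and h_1·σ_1 + 2h_1·σ_2 = 6(g'(4) - Δ_1) = -54.
Solving: σ_0 = -85/4, σ_1 = 37/2, σ_2 = -91/4.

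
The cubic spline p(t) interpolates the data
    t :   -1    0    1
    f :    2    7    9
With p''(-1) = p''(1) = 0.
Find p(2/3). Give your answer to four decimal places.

8.5556

Let m_i = p''(x_i). Step sizes h_i = 1, 1; slopes of the chords Δ_i = (y_(i+1) - y_i)/h_i = 5, 2.
  1·m_0 + 4·m_1 + 1·m_2 = 6(Δ_1 - Δ_0) = -18
Natural end conditions: m_0 = m_2 = 0.
Forward elimination and back-substitution give m_0 = 0, m_1 = -9/2, m_2 = 0.
On [0, 1], p(t) = 7 + 7/2·t - 9/4·t² + 3/4·t³.
With t = 2/3: p(2/3) = 77/9.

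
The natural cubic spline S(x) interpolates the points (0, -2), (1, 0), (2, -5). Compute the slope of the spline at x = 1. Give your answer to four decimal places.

-1.5000

Put M_i = S'' at the i-th knot. Here h = (1, 1) and Δ = (2, -5), so the interior equations h_(i-1)·M_(i-1) + 2(h_(i-1)+h_i)·M_i + h_i·M_(i+1) = 6(Δ_i − Δ_(i-1)) read
  1·M_0 + 4·M_1 + 1·M_2 = 6(Δ_1 - Δ_0) = -42
Natural end conditions: M_0 = M_2 = 0.
Solving the tridiagonal system: M_0 = 0, M_1 = -21/2, M_2 = 0.
On [1, 2], S'(x) = b_1 + 2c_1·(x - 1) + 3d_1·(x - 1)² with b_1 = Δ_1 - h_1(2M_1 + M_2)/6 = -3/2, c_1 = M_1/2 = -21/4, d_1 = (M_2 - M_1)/(6h_1) = 7/4. So S'(1) = -3/2.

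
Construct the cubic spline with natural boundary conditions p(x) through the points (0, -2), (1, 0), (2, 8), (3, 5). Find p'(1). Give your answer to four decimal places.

With σ_i denoting the second derivative at x_i, h_i = 1, 1, 1, and Δ_i = (y_(i+1) − y_i)/h_i = 2, 8, -3:
  1·σ_0 + 4·σ_1 + 1·σ_2 = 6(Δ_1 - Δ_0) = 36
  1·σ_1 + 4·σ_2 + 1·σ_3 = 6(Δ_2 - Δ_1) = -66
Natural end conditions: σ_0 = σ_3 = 0.
Solving the tridiagonal system: σ_0 = 0, σ_1 = 14, σ_2 = -20, σ_3 = 0.
On [1, 2], p'(x) = b_1 + 2c_1·(x - 1) + 3d_1·(x - 1)² with b_1 = Δ_1 - h_1(2σ_1 + σ_2)/6 = 20/3, c_1 = σ_1/2 = 7, d_1 = (σ_2 - σ_1)/(6h_1) = -17/3. So p'(1) = 20/3.

6.6667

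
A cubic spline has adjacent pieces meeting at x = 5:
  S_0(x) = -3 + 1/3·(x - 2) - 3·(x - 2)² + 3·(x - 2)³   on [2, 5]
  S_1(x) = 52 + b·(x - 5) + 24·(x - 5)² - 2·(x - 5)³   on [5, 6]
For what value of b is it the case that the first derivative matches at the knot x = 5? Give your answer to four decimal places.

63.3333

S_0'(x) = 1/3 - 6·(x - 2) + 9·(x - 2)², so S_0'(5) = 190/3. On the right, S_1'(5) = b, so b = 190/3.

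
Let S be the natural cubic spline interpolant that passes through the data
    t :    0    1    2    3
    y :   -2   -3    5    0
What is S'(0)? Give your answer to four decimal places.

Let M_i = S''(x_i). Step sizes h_i = 1, 1, 1; slopes of the chords Δ_i = (y_(i+1) - y_i)/h_i = -1, 8, -5.
  1·M_0 + 4·M_1 + 1·M_2 = 6(Δ_1 - Δ_0) = 54
  1·M_1 + 4·M_2 + 1·M_3 = 6(Δ_2 - Δ_1) = -78
Natural end conditions: M_0 = M_3 = 0.
Forward elimination and back-substitution give M_0 = 0, M_1 = 98/5, M_2 = -122/5, M_3 = 0.
On [0, 1], S'(t) = b_0 + 2c_0·t + 3d_0·t² with b_0 = Δ_0 - h_0(2M_0 + M_1)/6 = -64/15, c_0 = M_0/2 = 0, d_0 = (M_1 - M_0)/(6h_0) = 49/15. So S'(0) = -64/15.

-4.2667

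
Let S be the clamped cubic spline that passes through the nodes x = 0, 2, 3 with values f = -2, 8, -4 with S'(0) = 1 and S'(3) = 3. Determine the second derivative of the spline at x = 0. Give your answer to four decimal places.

23.6667

Write σ_i for S''(x_i). With h_i = 2, 1 and divided differences Δ_i = 5, -12, the continuity of S' gives the tridiagonal system
  2·σ_0 + 6·σ_1 + 1·σ_2 = 6(Δ_1 - Δ_0) = -102
Clamped end conditions give two more equations: 2h_0·σ_0 + h_0·σ_1 = 6(Δ_0 - S'(0)) = 24 and h_1·σ_1 + 2h_1·σ_2 = 6(S'(3) - Δ_1) = 90.
Solving: σ_0 = 71/3, σ_1 = -106/3, σ_2 = 188/3.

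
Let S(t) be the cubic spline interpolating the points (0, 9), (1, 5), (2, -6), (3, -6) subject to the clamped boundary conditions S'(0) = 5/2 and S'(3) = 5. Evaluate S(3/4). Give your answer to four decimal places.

Let m_i = S''(x_i). Step sizes h_i = 1, 1, 1; slopes of the chords Δ_i = (y_(i+1) - y_i)/h_i = -4, -11, 0.
  1·m_0 + 4·m_1 + 1·m_2 = 6(Δ_1 - Δ_0) = -42
  1·m_1 + 4·m_2 + 1·m_3 = 6(Δ_2 - Δ_1) = 66
Clamped end conditions give two more equations: 2h_0·m_0 + h_0·m_1 = 6(Δ_0 - S'(0)) = -39 and h_2·m_2 + 2h_2·m_3 = 6(S'(3) - Δ_2) = 30.
Forward elimination and back-substitution give m_0 = -206/15, m_1 = -173/15, m_2 = 268/15, m_3 = 91/15.
On [0, 1], S(t) = 9 + 5/2·t - 103/15·t² + 11/30·t³.
With t = 3/4: S(3/4) = 4587/640.

7.1672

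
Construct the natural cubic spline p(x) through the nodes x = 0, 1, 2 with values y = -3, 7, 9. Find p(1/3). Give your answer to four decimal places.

Let M_i = p''(x_i). Step sizes h_i = 1, 1; slopes of the chords Δ_i = (y_(i+1) - y_i)/h_i = 10, 2.
  1·M_0 + 4·M_1 + 1·M_2 = 6(Δ_1 - Δ_0) = -48
Natural end conditions: M_0 = M_2 = 0.
Solving the tridiagonal system: M_0 = 0, M_1 = -12, M_2 = 0.
On [0, 1], p(x) = -3 + 12·x + 0·x² - 2·x³.
With x = 1/3: p(1/3) = 25/27.

0.9259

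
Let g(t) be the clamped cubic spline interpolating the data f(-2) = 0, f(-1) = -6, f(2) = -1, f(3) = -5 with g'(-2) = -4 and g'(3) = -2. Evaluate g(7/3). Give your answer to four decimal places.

Write M_i for g''(x_i). With h_i = 1, 3, 1 and divided differences Δ_i = -6, 5/3, -4, the continuity of g' gives the tridiagonal system
  1·M_0 + 8·M_1 + 3·M_2 = 6(Δ_1 - Δ_0) = 46
  3·M_1 + 8·M_2 + 1·M_3 = 6(Δ_2 - Δ_1) = -34
Clamped end conditions give two more equations: 2h_0·M_0 + h_0·M_1 = 6(Δ_0 - g'(-2)) = -12 and h_2·M_2 + 2h_2·M_3 = 6(g'(3) - Δ_2) = 12.
Hence M_0 = -718/63, M_1 = 680/63, M_2 = -608/63, M_3 = 682/63.
On [2, 3], g(t) = -1 - 163/63·(t - 2) - 304/63·(t - 2)² + 215/63·(t - 2)³.
With (t - 2) = 1/3: g(7/3) = -3865/1701.

-2.2722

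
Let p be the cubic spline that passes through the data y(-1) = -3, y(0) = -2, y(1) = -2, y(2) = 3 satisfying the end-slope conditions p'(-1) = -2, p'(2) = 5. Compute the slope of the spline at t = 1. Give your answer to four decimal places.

2.3333

Write M_i for p''(x_i). With h_i = 1, 1, 1 and divided differences Δ_i = 1, 0, 5, the continuity of p' gives the tridiagonal system
  1·M_0 + 4·M_1 + 1·M_2 = 6(Δ_1 - Δ_0) = -6
  1·M_1 + 4·M_2 + 1·M_3 = 6(Δ_2 - Δ_1) = 30
Clamped end conditions give two more equations: 2h_0·M_0 + h_0·M_1 = 6(Δ_0 - p'(-1)) = 18 and h_2·M_2 + 2h_2·M_3 = 6(p'(2) - Δ_2) = 0.
Solving the tridiagonal system: M_0 = 38/3, M_1 = -22/3, M_2 = 32/3, M_3 = -16/3.
On [1, 2], p'(t) = b_2 + 2c_2·(t - 1) + 3d_2·(t - 1)² with b_2 = Δ_2 - h_2(2M_2 + M_3)/6 = 7/3, c_2 = M_2/2 = 16/3, d_2 = (M_3 - M_2)/(6h_2) = -8/3. So p'(1) = 7/3.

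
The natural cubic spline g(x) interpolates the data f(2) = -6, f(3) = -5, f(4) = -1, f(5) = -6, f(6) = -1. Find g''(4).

-21

Write σ_i for g''(x_i). With h_i = 1, 1, 1, 1 and divided differences Δ_i = 1, 4, -5, 5, the continuity of g' gives the tridiagonal system
  1·σ_0 + 4·σ_1 + 1·σ_2 = 6(Δ_1 - Δ_0) = 18
  1·σ_1 + 4·σ_2 + 1·σ_3 = 6(Δ_2 - Δ_1) = -54
  1·σ_2 + 4·σ_3 + 1·σ_4 = 6(Δ_3 - Δ_2) = 60
Natural end conditions: σ_0 = σ_4 = 0.
Hence σ_0 = 0, σ_1 = 39/4, σ_2 = -21, σ_3 = 81/4, σ_4 = 0.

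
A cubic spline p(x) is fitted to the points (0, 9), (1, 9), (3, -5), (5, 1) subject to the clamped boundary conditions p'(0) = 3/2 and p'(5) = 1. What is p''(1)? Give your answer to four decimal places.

Put M_i = p'' at the i-th knot. Here h = (1, 2, 2) and Δ = (0, -7, 3), so the interior equations h_(i-1)·M_(i-1) + 2(h_(i-1)+h_i)·M_i + h_i·M_(i+1) = 6(Δ_i − Δ_(i-1)) read
  1·M_0 + 6·M_1 + 2·M_2 = 6(Δ_1 - Δ_0) = -42
  2·M_1 + 8·M_2 + 2·M_3 = 6(Δ_2 - Δ_1) = 60
Clamped end conditions give two more equations: 2h_0·M_0 + h_0·M_1 = 6(Δ_0 - p'(0)) = -9 and h_2·M_2 + 2h_2·M_3 = 6(p'(5) - Δ_2) = -12.
Forward elimination and back-substitution give M_0 = 28/23, M_1 = -263/23, M_2 = 292/23, M_3 = -215/23.

-11.4348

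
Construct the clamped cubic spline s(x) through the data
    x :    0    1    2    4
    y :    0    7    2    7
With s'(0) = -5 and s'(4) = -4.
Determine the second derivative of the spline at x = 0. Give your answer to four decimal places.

With m_i denoting the second derivative at x_i, h_i = 1, 1, 2, and Δ_i = (y_(i+1) − y_i)/h_i = 7, -5, 5/2:
  1·m_0 + 4·m_1 + 1·m_2 = 6(Δ_1 - Δ_0) = -72
  1·m_1 + 6·m_2 + 2·m_3 = 6(Δ_2 - Δ_1) = 45
Clamped end conditions give two more equations: 2h_0·m_0 + h_0·m_1 = 6(Δ_0 - s'(0)) = 72 and h_2·m_2 + 2h_2·m_3 = 6(s'(4) - Δ_2) = -39.
Forward elimination and back-substitution give m_0 = 1195/22, m_1 = -403/11, m_2 = 445/22, m_3 = -437/22.

54.3182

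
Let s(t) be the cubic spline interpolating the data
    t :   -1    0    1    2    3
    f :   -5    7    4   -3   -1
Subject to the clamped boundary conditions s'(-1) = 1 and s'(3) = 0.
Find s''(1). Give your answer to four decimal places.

-1.7500

With M_i denoting the second derivative at x_i, h_i = 1, 1, 1, 1, and Δ_i = (y_(i+1) − y_i)/h_i = 12, -3, -7, 2:
  1·M_0 + 4·M_1 + 1·M_2 = 6(Δ_1 - Δ_0) = -90
  1·M_1 + 4·M_2 + 1·M_3 = 6(Δ_2 - Δ_1) = -24
  1·M_2 + 4·M_3 + 1·M_4 = 6(Δ_3 - Δ_2) = 54
Clamped end conditions give two more equations: 2h_0·M_0 + h_0·M_1 = 6(Δ_0 - s'(-1)) = 66 and h_3·M_3 + 2h_3·M_4 = 6(s'(3) - Δ_3) = -12.
Hence M_0 = 1409/28, M_1 = -485/14, M_2 = -7/4, M_3 = 247/14, M_4 = -415/28.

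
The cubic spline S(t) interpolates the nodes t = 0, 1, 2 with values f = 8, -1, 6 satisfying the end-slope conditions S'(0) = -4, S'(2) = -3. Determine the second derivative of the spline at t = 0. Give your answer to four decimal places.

-38.5000

Write σ_i for S''(x_i). With h_i = 1, 1 and divided differences Δ_i = -9, 7, the continuity of S' gives the tridiagonal system
  1·σ_0 + 4·σ_1 + 1·σ_2 = 6(Δ_1 - Δ_0) = 96
Clamped end conditions give two more equations: 2h_0·σ_0 + h_0·σ_1 = 6(Δ_0 - S'(0)) = -30 and h_1·σ_1 + 2h_1·σ_2 = 6(S'(2) - Δ_1) = -60.
Solving: σ_0 = -77/2, σ_1 = 47, σ_2 = -107/2.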